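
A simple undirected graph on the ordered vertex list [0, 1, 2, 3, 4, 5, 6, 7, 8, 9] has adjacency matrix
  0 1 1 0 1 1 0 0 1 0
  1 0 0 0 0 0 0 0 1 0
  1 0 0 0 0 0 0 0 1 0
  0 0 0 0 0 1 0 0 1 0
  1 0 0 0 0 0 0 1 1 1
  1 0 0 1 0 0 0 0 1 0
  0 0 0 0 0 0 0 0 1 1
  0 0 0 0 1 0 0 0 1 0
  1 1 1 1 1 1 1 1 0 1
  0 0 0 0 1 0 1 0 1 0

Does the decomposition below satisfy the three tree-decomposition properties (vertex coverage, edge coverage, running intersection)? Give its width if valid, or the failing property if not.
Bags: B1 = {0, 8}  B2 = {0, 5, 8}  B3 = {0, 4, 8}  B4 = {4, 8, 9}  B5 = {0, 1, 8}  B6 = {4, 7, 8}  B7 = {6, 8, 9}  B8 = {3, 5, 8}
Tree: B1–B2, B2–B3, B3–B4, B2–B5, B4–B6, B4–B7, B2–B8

A tree decomposition must satisfy three properties: every vertex lies in some bag; for every edge, both endpoints lie together in some bag; and for every vertex, the bags containing it form a connected subtree. Here vertex 2 appears in no bag, so the decomposition is invalid.

No — vertex 2 appears in no bag.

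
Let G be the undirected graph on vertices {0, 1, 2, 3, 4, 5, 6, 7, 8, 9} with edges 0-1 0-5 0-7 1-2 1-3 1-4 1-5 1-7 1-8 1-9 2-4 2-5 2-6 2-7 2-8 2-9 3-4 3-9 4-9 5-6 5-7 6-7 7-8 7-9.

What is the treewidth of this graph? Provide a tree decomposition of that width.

Every bag has size at most 4, so the width is 4 − 1 = 3 and tw(G) ≤ 3. On the other hand G contains the 4-clique {0, 1, 5, 7}. A clique must lie in a single bag of any decomposition, so no decomposition can have width below 3. The upper and lower bounds meet at 3, so that is the treewidth.

Treewidth 3.
One optimal decomposition is:
Bags: B1 = {1, 2, 7, 9}  B2 = {1, 2, 5, 7}  B3 = {2, 5, 6, 7}  B4 = {1, 2, 7, 8}  B5 = {1, 2, 4, 9}  B6 = {1, 3, 4, 9}  B7 = {0, 1, 5, 7}
Tree: B1–B2, B2–B3, B1–B4, B1–B5, B5–B6, B2–B7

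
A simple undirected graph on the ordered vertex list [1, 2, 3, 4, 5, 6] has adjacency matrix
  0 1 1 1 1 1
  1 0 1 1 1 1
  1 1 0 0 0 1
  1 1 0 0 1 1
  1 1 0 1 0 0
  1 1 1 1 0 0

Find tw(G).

A width-3 tree decomposition is:
Bags: B1 = {1, 2, 4, 6}  B2 = {1, 2, 3, 6}  B3 = {1, 2, 4, 5}
Tree: B1–B2, B1–B3
The largest bag has 4 vertices, giving width 3; this decomposition certifies tw(G) ≤ 3. For the lower bound, the 4 vertices {1, 2, 3, 6} are pairwise adjacent, and any tree decomposition puts a clique entirely inside one bag — forcing width ≥ 3. Hence tw(G) = 3 exactly.

3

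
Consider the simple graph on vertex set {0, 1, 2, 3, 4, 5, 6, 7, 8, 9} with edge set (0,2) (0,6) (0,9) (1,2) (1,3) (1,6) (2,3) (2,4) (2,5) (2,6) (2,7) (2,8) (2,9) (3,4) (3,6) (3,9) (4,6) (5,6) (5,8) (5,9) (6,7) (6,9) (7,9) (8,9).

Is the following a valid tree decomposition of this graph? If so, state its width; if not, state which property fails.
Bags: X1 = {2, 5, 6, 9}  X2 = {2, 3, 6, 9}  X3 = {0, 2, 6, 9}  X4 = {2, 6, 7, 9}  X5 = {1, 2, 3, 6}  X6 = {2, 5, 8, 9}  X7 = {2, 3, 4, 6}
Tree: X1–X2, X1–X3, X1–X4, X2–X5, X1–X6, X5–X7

Vertex coverage: the bags together contain {0, 1, 2, 3, 4, 5, 6, 7, 8, 9}, the full vertex set. Edge coverage: each edge of G has both endpoints in at least one bag. Running intersection: for every vertex, the bags containing it form a connected subtree. All three properties hold, so this is a valid tree decomposition of width max|bag| − 1 = 3, and hence tw(G) ≤ 3.

Yes; width 3.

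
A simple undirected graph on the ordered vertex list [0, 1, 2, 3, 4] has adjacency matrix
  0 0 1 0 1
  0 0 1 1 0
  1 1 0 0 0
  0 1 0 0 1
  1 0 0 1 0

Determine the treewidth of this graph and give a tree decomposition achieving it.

Every bag has size at most 3, so the width is 3 − 1 = 2 and tw(G) ≤ 2. Since 0–4–3–1–2–0 is a cycle in G, G is not acyclic. Forests are exactly the graphs of treewidth ≤ 1, so tw(G) ≥ 2. The upper and lower bounds meet at 2, so that is the treewidth.

Treewidth 2.
One optimal decomposition is:
Bags: B1 = {0, 3, 4}  B2 = {0, 1, 3}  B3 = {0, 1, 2}
Tree: B1–B2, B2–B3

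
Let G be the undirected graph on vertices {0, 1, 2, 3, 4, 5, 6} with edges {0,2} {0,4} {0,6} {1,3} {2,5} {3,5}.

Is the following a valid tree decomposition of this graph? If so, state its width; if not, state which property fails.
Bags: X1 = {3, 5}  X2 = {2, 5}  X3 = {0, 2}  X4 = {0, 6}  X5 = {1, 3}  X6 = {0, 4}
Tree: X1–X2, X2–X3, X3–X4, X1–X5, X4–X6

Yes; width 1.

Vertex coverage: the bags together contain {0, 1, 2, 3, 4, 5, 6}, the full vertex set. Edge coverage: each edge of G has both endpoints in at least one bag. Running intersection: for every vertex, the bags containing it form a connected subtree. All three properties hold, so this is a valid tree decomposition of width max|bag| − 1 = 1, and hence tw(G) ≤ 1.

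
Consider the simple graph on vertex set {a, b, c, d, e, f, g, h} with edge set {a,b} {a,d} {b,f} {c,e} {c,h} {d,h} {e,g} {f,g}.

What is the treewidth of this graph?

A width-2 tree decomposition is:
Bags: B1 = {c, d, h}  B2 = {c, d, e}  B3 = {d, e, g}  B4 = {d, f, g}  B5 = {b, d, f}  B6 = {a, b, d}
Tree: B1–B2, B2–B3, B3–B4, B4–B5, B5–B6
The largest bag has 3 vertices, giving width 2; this decomposition certifies tw(G) ≤ 2. The edges d–h–c–e–g–f–b–a–d form a cycle, so G is not a tree and its treewidth is at least 2. The upper and lower bounds meet at 2, so that is the treewidth.

2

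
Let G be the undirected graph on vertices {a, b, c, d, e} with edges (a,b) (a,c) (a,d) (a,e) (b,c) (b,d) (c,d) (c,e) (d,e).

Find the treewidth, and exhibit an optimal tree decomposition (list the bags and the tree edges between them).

Every bag has size at most 4, so the width is 4 − 1 = 3 and tw(G) ≤ 3. Conversely, {a, c, d, e} is a clique of size 4, and the vertices of any clique must share a bag in every tree decomposition; so some bag has ≥ 4 vertices and tw(G) ≥ 3. Therefore the treewidth is 3.

Treewidth 3.
Bags: B1 = {a, c, d, e}  B2 = {a, b, c, d}
Tree: B1–B2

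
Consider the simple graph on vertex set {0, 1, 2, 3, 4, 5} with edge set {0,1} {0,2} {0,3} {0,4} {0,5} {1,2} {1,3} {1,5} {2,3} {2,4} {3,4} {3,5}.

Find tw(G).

A width-3 tree decomposition is:
Bags: B1 = {0, 1, 3, 5}  B2 = {0, 1, 2, 3}  B3 = {0, 2, 3, 4}
Tree: B1–B2, B2–B3
Each bag holds 4 vertices, so the decomposition has width 3, which upper-bounds the treewidth. For the lower bound, the 4 vertices {0, 1, 2, 3} are pairwise adjacent, and any tree decomposition puts a clique entirely inside one bag — forcing width ≥ 3. The upper and lower bounds meet at 3, so that is the treewidth.

3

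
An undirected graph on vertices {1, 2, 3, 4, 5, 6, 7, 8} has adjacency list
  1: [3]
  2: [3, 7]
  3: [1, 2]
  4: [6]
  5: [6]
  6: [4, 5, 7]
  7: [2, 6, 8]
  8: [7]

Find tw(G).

A width-1 tree decomposition is:
Bags: B1 = {7, 8}  B2 = {6, 7}  B3 = {5, 6}  B4 = {2, 7}  B5 = {4, 6}  B6 = {2, 3}  B7 = {1, 3}
Tree: B1–B2, B2–B3, B2–B4, B2–B5, B4–B6, B6–B7
The largest bag has 2 vertices, giving width 1; this decomposition certifies tw(G) ≤ 1. Any graph with an edge has treewidth ≥ 1, and G has the edge 7–8. The upper and lower bounds meet at 1, so that is the treewidth.

1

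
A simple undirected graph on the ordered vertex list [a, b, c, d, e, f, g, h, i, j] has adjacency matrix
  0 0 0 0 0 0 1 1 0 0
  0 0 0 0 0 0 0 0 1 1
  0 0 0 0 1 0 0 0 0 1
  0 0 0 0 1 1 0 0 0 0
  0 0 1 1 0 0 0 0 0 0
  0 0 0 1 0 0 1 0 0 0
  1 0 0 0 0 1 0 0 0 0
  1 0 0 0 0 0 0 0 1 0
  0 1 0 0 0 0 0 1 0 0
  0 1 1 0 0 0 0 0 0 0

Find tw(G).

A width-2 tree decomposition is:
Bags: B1 = {b, h, i}  B2 = {a, b, h}  B3 = {a, b, g}  B4 = {b, f, g}  B5 = {b, d, f}  B6 = {b, d, e}  B7 = {b, c, e}  B8 = {b, c, j}
Tree: B1–B2, B2–B3, B3–B4, B4–B5, B5–B6, B6–B7, B7–B8
Every bag has size at most 3, so the width is 3 − 1 = 2 and tw(G) ≤ 2. Since b–i–h–a–g–f–d–e–c–j–b is a cycle in G, G is not acyclic. Forests are exactly the graphs of treewidth ≤ 1, so tw(G) ≥ 2. Therefore the treewidth is 2.

2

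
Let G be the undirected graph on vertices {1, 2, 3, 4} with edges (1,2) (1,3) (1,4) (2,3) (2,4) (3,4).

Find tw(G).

3

A width-3 tree decomposition is:
Bags: B1 = {1, 2, 3, 4}
Tree: (single bag)
With just one bag of size 4, the width is 4 − 1 = 3, so tw(G) ≤ 3. On the other hand G contains the 4-clique {1, 2, 3, 4}. A clique must lie in a single bag of any decomposition, so no decomposition can have width below 3. Therefore the treewidth is 3.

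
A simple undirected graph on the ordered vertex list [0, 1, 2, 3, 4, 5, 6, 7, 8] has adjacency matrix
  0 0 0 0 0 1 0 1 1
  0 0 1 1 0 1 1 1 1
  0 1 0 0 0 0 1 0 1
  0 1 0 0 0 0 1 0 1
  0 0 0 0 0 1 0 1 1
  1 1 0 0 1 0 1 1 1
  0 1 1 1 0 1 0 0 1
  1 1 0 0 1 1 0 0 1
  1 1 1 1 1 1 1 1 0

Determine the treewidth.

3

A width-3 tree decomposition is:
Bags: B1 = {0, 5, 7, 8}  B2 = {4, 5, 7, 8}  B3 = {1, 5, 7, 8}  B4 = {1, 5, 6, 8}  B5 = {1, 3, 6, 8}  B6 = {1, 2, 6, 8}
Tree: B1–B2, B1–B3, B3–B4, B4–B5, B5–B6
Every bag has size at most 4, so the width is 4 − 1 = 3 and tw(G) ≤ 3. Conversely, {0, 5, 7, 8} is a clique of size 4, and the vertices of any clique must share a bag in every tree decomposition; so some bag has ≥ 4 vertices and tw(G) ≥ 3. Therefore the treewidth is 3.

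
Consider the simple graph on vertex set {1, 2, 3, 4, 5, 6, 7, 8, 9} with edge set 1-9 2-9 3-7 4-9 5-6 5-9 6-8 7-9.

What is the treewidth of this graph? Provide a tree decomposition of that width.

Treewidth 1.
One optimal decomposition is:
Bags: B1 = {2, 9}  B2 = {7, 9}  B3 = {5, 9}  B4 = {5, 6}  B5 = {1, 9}  B6 = {3, 7}  B7 = {4, 9}  B8 = {6, 8}
Tree: B1–B2, B1–B3, B3–B4, B3–B5, B2–B6, B2–B7, B4–B8

Each bag holds 2 vertices, so the decomposition has width 1, which upper-bounds the treewidth. Since G has at least one edge (e.g. 2–9), it is not an edgeless graph, so tw(G) ≥ 1. Therefore the treewidth is 1.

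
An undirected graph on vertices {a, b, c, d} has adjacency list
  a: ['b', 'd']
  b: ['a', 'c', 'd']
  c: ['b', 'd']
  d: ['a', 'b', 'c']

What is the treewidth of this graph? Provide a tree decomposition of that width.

Treewidth 2.
One such decomposition:
Bags: B1 = {a, b, d}  B2 = {b, c, d}
Tree: B1–B2

Every bag has size at most 3, so the width is 3 − 1 = 2 and tw(G) ≤ 2. For the lower bound, the 3 vertices {b, c, d} are pairwise adjacent, and any tree decomposition puts a clique entirely inside one bag — forcing width ≥ 2. Therefore the treewidth is 2.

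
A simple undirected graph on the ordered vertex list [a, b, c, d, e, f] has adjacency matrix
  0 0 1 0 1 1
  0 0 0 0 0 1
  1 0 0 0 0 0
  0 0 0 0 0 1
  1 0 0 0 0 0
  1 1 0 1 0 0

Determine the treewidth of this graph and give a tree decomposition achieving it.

Each bag holds 2 vertices, so the decomposition has width 1, which upper-bounds the treewidth. Any graph with an edge has treewidth ≥ 1, and G has the edge a–f. Hence tw(G) = 1 exactly.

Treewidth 1.
One optimal decomposition is:
Bags: B1 = {a, f}  B2 = {a, e}  B3 = {a, c}  B4 = {d, f}  B5 = {b, f}
Tree: B1–B2, B1–B3, B1–B4, B1–B5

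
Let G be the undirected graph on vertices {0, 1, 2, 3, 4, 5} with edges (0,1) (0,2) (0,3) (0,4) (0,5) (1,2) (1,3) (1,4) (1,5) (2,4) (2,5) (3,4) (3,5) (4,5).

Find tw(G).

4

A width-4 tree decomposition is:
Bags: B1 = {0, 1, 3, 4, 5}  B2 = {0, 1, 2, 4, 5}
Tree: B1–B2
The largest bag has 5 vertices, giving width 4; this decomposition certifies tw(G) ≤ 4. On the other hand G contains the 5-clique {0, 1, 2, 4, 5}. A clique must lie in a single bag of any decomposition, so no decomposition can have width below 4. Combining the bounds, tw(G) = 4.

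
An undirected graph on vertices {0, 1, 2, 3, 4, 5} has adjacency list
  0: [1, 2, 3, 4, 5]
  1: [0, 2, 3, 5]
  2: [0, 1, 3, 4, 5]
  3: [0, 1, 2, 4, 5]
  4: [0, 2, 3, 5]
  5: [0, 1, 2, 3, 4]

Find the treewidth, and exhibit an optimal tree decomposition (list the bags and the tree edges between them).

Treewidth 4.
One such decomposition:
Bags: B1 = {0, 1, 2, 3, 5}  B2 = {0, 2, 3, 4, 5}
Tree: B1–B2

Each bag holds 5 vertices, so the decomposition has width 4, which upper-bounds the treewidth. On the other hand G contains the 5-clique {0, 1, 2, 3, 5}. A clique must lie in a single bag of any decomposition, so no decomposition can have width below 4. Therefore the treewidth is 4.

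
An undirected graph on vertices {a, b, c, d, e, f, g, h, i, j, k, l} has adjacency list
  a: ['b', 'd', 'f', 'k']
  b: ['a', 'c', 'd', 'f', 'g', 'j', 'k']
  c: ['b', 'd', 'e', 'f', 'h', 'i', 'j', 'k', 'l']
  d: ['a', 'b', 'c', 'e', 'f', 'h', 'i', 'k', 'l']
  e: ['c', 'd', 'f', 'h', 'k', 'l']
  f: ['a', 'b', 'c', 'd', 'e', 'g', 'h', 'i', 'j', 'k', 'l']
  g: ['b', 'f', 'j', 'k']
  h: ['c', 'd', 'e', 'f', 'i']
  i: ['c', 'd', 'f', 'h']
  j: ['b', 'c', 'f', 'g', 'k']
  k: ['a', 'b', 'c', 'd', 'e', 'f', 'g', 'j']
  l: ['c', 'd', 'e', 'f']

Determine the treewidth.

4

A width-4 tree decomposition is:
Bags: B1 = {b, c, d, f, k}  B2 = {c, d, e, f, k}  B3 = {b, c, f, j, k}  B4 = {c, d, e, f, h}  B5 = {b, f, g, j, k}  B6 = {a, b, d, f, k}  B7 = {c, d, e, f, l}  B8 = {c, d, f, h, i}
Tree: B1–B2, B1–B3, B2–B4, B3–B5, B1–B6, B2–B7, B4–B8
Each bag holds 5 vertices, so the decomposition has width 4, which upper-bounds the treewidth. Conversely, {c, d, e, f, h} is a clique of size 5, and the vertices of any clique must share a bag in every tree decomposition; so some bag has ≥ 5 vertices and tw(G) ≥ 4. The upper and lower bounds meet at 4, so that is the treewidth.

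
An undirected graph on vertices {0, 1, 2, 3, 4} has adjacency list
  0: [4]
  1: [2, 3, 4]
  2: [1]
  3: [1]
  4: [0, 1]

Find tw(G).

1

A width-1 tree decomposition is:
Bags: B1 = {1, 4}  B2 = {1, 2}  B3 = {0, 4}  B4 = {1, 3}
Tree: B1–B2, B1–B3, B2–B4
The largest bag has 2 vertices, giving width 1; this decomposition certifies tw(G) ≤ 1. Since G has at least one edge (e.g. 1–4), it is not an edgeless graph, so tw(G) ≥ 1. Hence tw(G) = 1 exactly.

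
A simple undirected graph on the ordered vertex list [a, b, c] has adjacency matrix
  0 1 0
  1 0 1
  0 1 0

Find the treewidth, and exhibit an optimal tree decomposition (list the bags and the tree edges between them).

Each bag holds 2 vertices, so the decomposition has width 1, which upper-bounds the treewidth. G has an edge, so its treewidth is at least 1. The upper and lower bounds meet at 1, so that is the treewidth.

Treewidth 1.
One such decomposition:
Bags: B1 = {b, c}  B2 = {a, b}
Tree: B1–B2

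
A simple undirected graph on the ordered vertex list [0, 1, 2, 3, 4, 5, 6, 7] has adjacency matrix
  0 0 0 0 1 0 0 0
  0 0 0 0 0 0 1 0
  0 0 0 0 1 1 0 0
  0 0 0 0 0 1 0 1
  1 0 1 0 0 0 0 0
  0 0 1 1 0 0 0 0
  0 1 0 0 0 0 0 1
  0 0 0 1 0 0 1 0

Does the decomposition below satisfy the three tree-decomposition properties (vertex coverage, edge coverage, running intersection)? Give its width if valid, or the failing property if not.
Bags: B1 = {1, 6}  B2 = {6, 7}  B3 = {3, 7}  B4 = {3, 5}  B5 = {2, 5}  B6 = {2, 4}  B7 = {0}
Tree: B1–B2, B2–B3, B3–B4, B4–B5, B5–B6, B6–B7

No — edge (4,0) lies in no bag.

A tree decomposition must satisfy three properties: every vertex lies in some bag; for every edge, both endpoints lie together in some bag; and for every vertex, the bags containing it form a connected subtree. Here edge (4,0) lies in no bag, so the decomposition is invalid.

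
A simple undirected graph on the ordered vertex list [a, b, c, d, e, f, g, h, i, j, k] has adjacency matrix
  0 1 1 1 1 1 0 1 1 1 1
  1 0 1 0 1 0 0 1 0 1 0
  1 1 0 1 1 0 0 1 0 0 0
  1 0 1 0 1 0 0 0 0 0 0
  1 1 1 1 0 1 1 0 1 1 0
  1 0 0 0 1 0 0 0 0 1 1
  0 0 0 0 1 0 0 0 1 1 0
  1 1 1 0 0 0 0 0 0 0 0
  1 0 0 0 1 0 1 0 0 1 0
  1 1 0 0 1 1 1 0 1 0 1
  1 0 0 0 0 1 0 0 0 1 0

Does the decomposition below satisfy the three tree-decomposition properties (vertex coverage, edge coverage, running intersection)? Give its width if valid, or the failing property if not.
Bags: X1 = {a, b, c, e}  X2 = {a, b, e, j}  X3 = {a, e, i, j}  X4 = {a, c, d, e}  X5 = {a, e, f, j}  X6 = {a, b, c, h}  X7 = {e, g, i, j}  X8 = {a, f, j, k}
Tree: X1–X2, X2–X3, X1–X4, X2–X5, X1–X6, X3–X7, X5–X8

Checking the three conditions: (i) the bags cover all of {a, b, c, d, e, f, g, h, i, j, k}; (ii) for each edge, some bag contains both endpoints; (iii) the bags containing any fixed vertex form a subtree. All hold, so the decomposition is valid with width 4 − 1 = 3.

Yes; width 3.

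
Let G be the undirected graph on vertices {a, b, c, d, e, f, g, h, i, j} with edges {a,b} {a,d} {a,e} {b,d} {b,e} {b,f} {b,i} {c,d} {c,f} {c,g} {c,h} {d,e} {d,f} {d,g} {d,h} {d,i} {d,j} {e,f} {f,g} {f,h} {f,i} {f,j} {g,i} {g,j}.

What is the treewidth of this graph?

3

A width-3 tree decomposition is:
Bags: B1 = {d, f, g, i}  B2 = {d, f, g, j}  B3 = {b, d, f, i}  B4 = {b, d, e, f}  B5 = {c, d, f, g}  B6 = {c, d, f, h}  B7 = {a, b, d, e}
Tree: B1–B2, B1–B3, B3–B4, B1–B5, B5–B6, B4–B7
The largest bag has 4 vertices, giving width 3; this decomposition certifies tw(G) ≤ 3. For the lower bound, the 4 vertices {a, b, d, e} are pairwise adjacent, and any tree decomposition puts a clique entirely inside one bag — forcing width ≥ 3. The upper and lower bounds meet at 3, so that is the treewidth.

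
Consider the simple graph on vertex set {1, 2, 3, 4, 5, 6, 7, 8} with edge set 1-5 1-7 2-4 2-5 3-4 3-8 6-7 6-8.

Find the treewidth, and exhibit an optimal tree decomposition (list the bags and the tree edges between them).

Treewidth 2.
One such decomposition:
Bags: B1 = {3, 4, 8}  B2 = {2, 4, 8}  B3 = {2, 5, 8}  B4 = {1, 5, 8}  B5 = {1, 7, 8}  B6 = {6, 7, 8}
Tree: B1–B2, B2–B3, B3–B4, B4–B5, B5–B6

Every bag has size at most 3, so the width is 3 − 1 = 2 and tw(G) ≤ 2. Since 8–3–4–2–5–1–7–6–8 is a cycle in G, G is not acyclic. Forests are exactly the graphs of treewidth ≤ 1, so tw(G) ≥ 2. Hence tw(G) = 2 exactly.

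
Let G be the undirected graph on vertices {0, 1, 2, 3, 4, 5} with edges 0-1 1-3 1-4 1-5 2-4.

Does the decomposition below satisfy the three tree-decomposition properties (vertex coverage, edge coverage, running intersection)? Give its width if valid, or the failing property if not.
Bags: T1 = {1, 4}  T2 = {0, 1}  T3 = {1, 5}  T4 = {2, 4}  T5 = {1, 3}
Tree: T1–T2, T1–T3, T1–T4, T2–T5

Yes; width 1.

Checking the three conditions: (i) the bags cover all of {0, 1, 2, 3, 4, 5}; (ii) for each edge, some bag contains both endpoints; (iii) the bags containing any fixed vertex form a subtree. All hold, so the decomposition is valid with width 2 − 1 = 1.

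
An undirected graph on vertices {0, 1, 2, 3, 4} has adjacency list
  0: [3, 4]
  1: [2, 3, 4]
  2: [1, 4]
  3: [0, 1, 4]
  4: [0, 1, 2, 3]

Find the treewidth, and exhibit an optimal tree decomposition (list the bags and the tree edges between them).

Treewidth 2.
Bags: B1 = {1, 3, 4}  B2 = {0, 3, 4}  B3 = {1, 2, 4}
Tree: B1–B2, B1–B3

Each bag holds 3 vertices, so the decomposition has width 2, which upper-bounds the treewidth. For the lower bound, the 3 vertices {0, 3, 4} are pairwise adjacent, and any tree decomposition puts a clique entirely inside one bag — forcing width ≥ 2. Hence tw(G) = 2 exactly.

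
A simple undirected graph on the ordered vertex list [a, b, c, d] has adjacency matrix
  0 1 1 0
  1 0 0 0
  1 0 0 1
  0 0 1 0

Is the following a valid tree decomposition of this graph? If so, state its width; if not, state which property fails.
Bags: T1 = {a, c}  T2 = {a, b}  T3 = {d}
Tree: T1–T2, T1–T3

A tree decomposition must satisfy three properties: every vertex lies in some bag; for every edge, both endpoints lie together in some bag; and for every vertex, the bags containing it form a connected subtree. Here edge (c,d) lies in no bag, so the decomposition is invalid.

No — edge (c,d) lies in no bag.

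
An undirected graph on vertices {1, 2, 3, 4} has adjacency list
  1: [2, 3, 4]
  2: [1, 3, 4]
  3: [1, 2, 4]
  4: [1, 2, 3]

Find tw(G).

A width-3 tree decomposition is:
Bags: B1 = {1, 2, 3, 4}
Tree: (single bag)
A single bag containing all 4 vertices is trivially a valid decomposition of width 3. For the lower bound, the 4 vertices {1, 2, 3, 4} are pairwise adjacent, and any tree decomposition puts a clique entirely inside one bag — forcing width ≥ 3. Combining the bounds, tw(G) = 3.

3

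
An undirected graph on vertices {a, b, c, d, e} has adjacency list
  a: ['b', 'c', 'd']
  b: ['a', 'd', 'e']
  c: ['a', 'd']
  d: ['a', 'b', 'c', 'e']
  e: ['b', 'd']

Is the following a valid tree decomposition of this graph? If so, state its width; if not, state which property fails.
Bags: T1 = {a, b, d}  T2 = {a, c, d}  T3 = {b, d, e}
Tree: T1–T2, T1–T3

Yes; width 2.

Checking the three conditions: (i) the bags cover all of {a, b, c, d, e}; (ii) for each edge, some bag contains both endpoints; (iii) the bags containing any fixed vertex form a subtree. All hold, so the decomposition is valid with width 3 − 1 = 2.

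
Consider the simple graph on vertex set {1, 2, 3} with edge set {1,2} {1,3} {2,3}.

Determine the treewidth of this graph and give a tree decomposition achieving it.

Treewidth 2.
Bags: B1 = {1, 2, 3}
Tree: (single bag)

A single bag containing all 3 vertices is trivially a valid decomposition of width 2. For the lower bound, the 3 vertices {1, 2, 3} are pairwise adjacent, and any tree decomposition puts a clique entirely inside one bag — forcing width ≥ 2. Therefore the treewidth is 2.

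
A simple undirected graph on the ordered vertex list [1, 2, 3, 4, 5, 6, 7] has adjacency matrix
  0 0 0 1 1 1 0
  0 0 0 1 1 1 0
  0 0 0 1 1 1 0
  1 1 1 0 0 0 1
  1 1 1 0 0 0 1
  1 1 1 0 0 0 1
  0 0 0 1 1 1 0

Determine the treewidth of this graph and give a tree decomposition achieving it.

The largest bag has 4 vertices, giving width 3; this decomposition certifies tw(G) ≤ 3. For the lower bound: the 4 vertex sets {2,6}, {3,4}, {5}, {7} are disjoint, each induces a connected subgraph, and every pair is joined by at least one edge of G. Contracting each set to a single vertex therefore yields K_{4} as a minor, and since treewidth is minor-monotone, tw(G) ≥ tw(K_{4}) = 3. The upper and lower bounds meet at 3, so that is the treewidth.

Treewidth 3.
Bags: B1 = {2, 4, 5, 6}  B2 = {3, 4, 5, 6}  B3 = {4, 5, 6, 7}  B4 = {1, 4, 5, 6}
Tree: B1–B2, B2–B3, B3–B4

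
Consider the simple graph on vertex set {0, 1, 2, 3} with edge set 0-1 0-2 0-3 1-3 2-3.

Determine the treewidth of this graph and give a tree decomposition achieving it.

Treewidth 2.
One optimal decomposition is:
Bags: B1 = {0, 2, 3}  B2 = {0, 1, 3}
Tree: B1–B2

The largest bag has 3 vertices, giving width 2; this decomposition certifies tw(G) ≤ 2. Conversely, {0, 1, 3} is a clique of size 3, and the vertices of any clique must share a bag in every tree decomposition; so some bag has ≥ 3 vertices and tw(G) ≥ 2. The upper and lower bounds meet at 2, so that is the treewidth.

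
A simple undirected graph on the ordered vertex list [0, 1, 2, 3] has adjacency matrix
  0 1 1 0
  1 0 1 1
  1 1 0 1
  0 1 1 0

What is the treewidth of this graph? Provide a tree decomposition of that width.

Treewidth 2.
Bags: B1 = {0, 1, 2}  B2 = {1, 2, 3}
Tree: B1–B2

Every bag has size at most 3, so the width is 3 − 1 = 2 and tw(G) ≤ 2. On the other hand G contains the 3-clique {0, 1, 2}. A clique must lie in a single bag of any decomposition, so no decomposition can have width below 2. Combining the bounds, tw(G) = 2.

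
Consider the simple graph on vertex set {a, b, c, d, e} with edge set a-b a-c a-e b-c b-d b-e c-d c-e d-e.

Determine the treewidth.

3

A width-3 tree decomposition is:
Bags: B1 = {b, c, d, e}  B2 = {a, b, c, e}
Tree: B1–B2
Every bag has size at most 4, so the width is 4 − 1 = 3 and tw(G) ≤ 3. On the other hand G contains the 4-clique {b, c, d, e}. A clique must lie in a single bag of any decomposition, so no decomposition can have width below 3. The upper and lower bounds meet at 3, so that is the treewidth.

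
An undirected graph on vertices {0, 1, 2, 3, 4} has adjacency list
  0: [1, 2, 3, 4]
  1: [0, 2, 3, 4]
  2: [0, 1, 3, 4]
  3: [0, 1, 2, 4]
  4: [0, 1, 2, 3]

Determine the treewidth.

A width-4 tree decomposition is:
Bags: B1 = {0, 1, 2, 3, 4}
Tree: (single bag)
With just one bag of size 5, the width is 5 − 1 = 4, so tw(G) ≤ 4. On the other hand G contains the 5-clique {0, 1, 2, 3, 4}. A clique must lie in a single bag of any decomposition, so no decomposition can have width below 4. Therefore the treewidth is 4.

4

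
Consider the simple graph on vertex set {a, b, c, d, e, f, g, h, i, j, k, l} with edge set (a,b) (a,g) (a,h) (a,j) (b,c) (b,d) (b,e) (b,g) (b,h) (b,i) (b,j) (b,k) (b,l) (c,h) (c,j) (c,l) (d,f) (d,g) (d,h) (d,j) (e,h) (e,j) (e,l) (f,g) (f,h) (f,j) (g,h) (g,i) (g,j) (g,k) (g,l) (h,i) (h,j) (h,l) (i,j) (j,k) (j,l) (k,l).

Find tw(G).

4

A width-4 tree decomposition is:
Bags: B1 = {b, g, h, i, j}  B2 = {b, g, h, j, l}  B3 = {b, e, h, j, l}  B4 = {b, g, j, k, l}  B5 = {b, d, g, h, j}  B6 = {d, f, g, h, j}  B7 = {b, c, h, j, l}  B8 = {a, b, g, h, j}
Tree: B1–B2, B2–B3, B2–B4, B1–B5, B5–B6, B2–B7, B1–B8
The largest bag has 5 vertices, giving width 4; this decomposition certifies tw(G) ≤ 4. For the lower bound, the 5 vertices {d, f, g, h, j} are pairwise adjacent, and any tree decomposition puts a clique entirely inside one bag — forcing width ≥ 4. Combining the bounds, tw(G) = 4.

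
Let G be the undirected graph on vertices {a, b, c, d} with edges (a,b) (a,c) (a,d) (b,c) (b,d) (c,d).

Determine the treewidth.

A width-3 tree decomposition is:
Bags: B1 = {a, b, c, d}
Tree: (single bag)
With just one bag of size 4, the width is 4 − 1 = 3, so tw(G) ≤ 3. For the lower bound, the 4 vertices {a, b, c, d} are pairwise adjacent, and any tree decomposition puts a clique entirely inside one bag — forcing width ≥ 3. Combining the bounds, tw(G) = 3.

3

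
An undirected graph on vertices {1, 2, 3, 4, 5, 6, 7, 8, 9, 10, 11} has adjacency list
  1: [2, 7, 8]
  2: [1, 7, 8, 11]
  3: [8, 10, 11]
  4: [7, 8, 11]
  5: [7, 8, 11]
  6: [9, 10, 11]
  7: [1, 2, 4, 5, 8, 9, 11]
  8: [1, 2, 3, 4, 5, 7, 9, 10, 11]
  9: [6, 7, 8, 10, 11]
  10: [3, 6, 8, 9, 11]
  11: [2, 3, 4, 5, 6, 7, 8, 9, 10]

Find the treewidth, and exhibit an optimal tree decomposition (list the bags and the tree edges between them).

Treewidth 3.
One optimal decomposition is:
Bags: B1 = {7, 8, 9, 11}  B2 = {2, 7, 8, 11}  B3 = {8, 9, 10, 11}  B4 = {3, 8, 10, 11}  B5 = {6, 9, 10, 11}  B6 = {1, 2, 7, 8}  B7 = {5, 7, 8, 11}  B8 = {4, 7, 8, 11}
Tree: B1–B2, B1–B3, B3–B4, B3–B5, B2–B6, B2–B7, B1–B8

Each bag holds 4 vertices, so the decomposition has width 3, which upper-bounds the treewidth. On the other hand G contains the 4-clique {1, 2, 7, 8}. A clique must lie in a single bag of any decomposition, so no decomposition can have width below 3. Therefore the treewidth is 3.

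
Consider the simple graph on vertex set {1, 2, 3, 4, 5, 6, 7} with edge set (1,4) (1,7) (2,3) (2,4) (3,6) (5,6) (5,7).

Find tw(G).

A width-2 tree decomposition is:
Bags: B1 = {2, 3, 6}  B2 = {2, 4, 6}  B3 = {1, 4, 6}  B4 = {1, 6, 7}  B5 = {5, 6, 7}
Tree: B1–B2, B2–B3, B3–B4, B4–B5
The largest bag has 3 vertices, giving width 2; this decomposition certifies tw(G) ≤ 2. Since 6–3–2–4–1–7–5–6 is a cycle in G, G is not acyclic. Forests are exactly the graphs of treewidth ≤ 1, so tw(G) ≥ 2. Therefore the treewidth is 2.

2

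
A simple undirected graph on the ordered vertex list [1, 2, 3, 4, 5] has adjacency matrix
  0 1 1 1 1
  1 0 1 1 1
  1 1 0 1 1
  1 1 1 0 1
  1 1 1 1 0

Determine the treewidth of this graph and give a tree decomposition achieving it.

A single bag containing all 5 vertices is trivially a valid decomposition of width 4. Conversely, {1, 2, 3, 4, 5} is a clique of size 5, and the vertices of any clique must share a bag in every tree decomposition; so some bag has ≥ 5 vertices and tw(G) ≥ 4. Hence tw(G) = 4 exactly.

Treewidth 4.
Bags: B1 = {1, 2, 3, 4, 5}
Tree: (single bag)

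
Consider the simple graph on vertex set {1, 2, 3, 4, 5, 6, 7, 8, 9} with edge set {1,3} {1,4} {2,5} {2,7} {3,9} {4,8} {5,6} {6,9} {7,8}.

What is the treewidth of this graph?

2

A width-2 tree decomposition is:
Bags: B1 = {5, 6, 9}  B2 = {3, 5, 9}  B3 = {1, 3, 5}  B4 = {1, 4, 5}  B5 = {4, 5, 8}  B6 = {5, 7, 8}  B7 = {2, 5, 7}
Tree: B1–B2, B2–B3, B3–B4, B4–B5, B5–B6, B6–B7
Every bag has size at most 3, so the width is 3 − 1 = 2 and tw(G) ≤ 2. The edges 5–6–9–3–1–4–8–7–2–5 form a cycle, so G is not a tree and its treewidth is at least 2. Combining the bounds, tw(G) = 2.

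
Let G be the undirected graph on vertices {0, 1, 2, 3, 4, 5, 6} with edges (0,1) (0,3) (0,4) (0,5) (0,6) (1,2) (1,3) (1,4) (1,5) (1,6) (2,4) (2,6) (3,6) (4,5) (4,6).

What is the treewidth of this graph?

3

A width-3 tree decomposition is:
Bags: B1 = {0, 1, 4, 6}  B2 = {0, 1, 3, 6}  B3 = {0, 1, 4, 5}  B4 = {1, 2, 4, 6}
Tree: B1–B2, B1–B3, B1–B4
The largest bag has 4 vertices, giving width 3; this decomposition certifies tw(G) ≤ 3. On the other hand G contains the 4-clique {0, 1, 3, 6}. A clique must lie in a single bag of any decomposition, so no decomposition can have width below 3. The upper and lower bounds meet at 3, so that is the treewidth.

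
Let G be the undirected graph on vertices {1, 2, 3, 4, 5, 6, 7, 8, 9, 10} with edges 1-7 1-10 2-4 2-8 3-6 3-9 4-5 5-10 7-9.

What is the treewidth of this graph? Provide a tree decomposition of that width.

Every bag has size at most 2, so the width is 2 − 1 = 1 and tw(G) ≤ 1. Any graph with an edge has treewidth ≥ 1, and G has the edge 6–3. Combining the bounds, tw(G) = 1.

Treewidth 1.
One such decomposition:
Bags: B1 = {3, 6}  B2 = {3, 9}  B3 = {7, 9}  B4 = {1, 7}  B5 = {1, 10}  B6 = {5, 10}  B7 = {4, 5}  B8 = {2, 4}  B9 = {2, 8}
Tree: B1–B2, B2–B3, B3–B4, B4–B5, B5–B6, B6–B7, B7–B8, B8–B9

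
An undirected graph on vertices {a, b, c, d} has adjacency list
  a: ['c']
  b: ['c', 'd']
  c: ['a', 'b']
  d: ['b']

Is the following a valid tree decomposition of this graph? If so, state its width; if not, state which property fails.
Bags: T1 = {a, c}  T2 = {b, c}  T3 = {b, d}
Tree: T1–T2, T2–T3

Yes; width 1.

Every vertex of G appears in some bag (union = {a, b, c, d}); every edge is covered by a bag; and for each vertex v the set of bags containing v is connected in the bag tree. The decomposition is therefore valid. The largest bag has 2 vertices, so the width is 1.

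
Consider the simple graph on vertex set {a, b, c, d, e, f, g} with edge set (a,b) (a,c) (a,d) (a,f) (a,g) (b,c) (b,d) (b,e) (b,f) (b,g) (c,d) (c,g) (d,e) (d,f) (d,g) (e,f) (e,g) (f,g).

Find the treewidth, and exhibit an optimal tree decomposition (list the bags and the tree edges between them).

Treewidth 4.
One such decomposition:
Bags: B1 = {a, b, c, d, g}  B2 = {a, b, d, f, g}  B3 = {b, d, e, f, g}
Tree: B1–B2, B2–B3

Each bag holds 5 vertices, so the decomposition has width 4, which upper-bounds the treewidth. For the lower bound, the 5 vertices {b, d, e, f, g} are pairwise adjacent, and any tree decomposition puts a clique entirely inside one bag — forcing width ≥ 4. The upper and lower bounds meet at 4, so that is the treewidth.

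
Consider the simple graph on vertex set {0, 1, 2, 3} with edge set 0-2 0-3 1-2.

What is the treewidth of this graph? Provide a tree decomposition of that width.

Each bag holds 2 vertices, so the decomposition has width 1, which upper-bounds the treewidth. Since G has at least one edge (e.g. 3–0), it is not an edgeless graph, so tw(G) ≥ 1. Therefore the treewidth is 1.

Treewidth 1.
One such decomposition:
Bags: B1 = {0, 3}  B2 = {0, 2}  B3 = {1, 2}
Tree: B1–B2, B2–B3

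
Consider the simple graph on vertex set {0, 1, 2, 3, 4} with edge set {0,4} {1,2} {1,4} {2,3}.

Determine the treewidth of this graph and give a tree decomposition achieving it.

Each bag holds 2 vertices, so the decomposition has width 1, which upper-bounds the treewidth. Any graph with an edge has treewidth ≥ 1, and G has the edge 4–0. Combining the bounds, tw(G) = 1.

Treewidth 1.
One optimal decomposition is:
Bags: B1 = {0, 4}  B2 = {1, 4}  B3 = {1, 2}  B4 = {2, 3}
Tree: B1–B2, B2–B3, B3–B4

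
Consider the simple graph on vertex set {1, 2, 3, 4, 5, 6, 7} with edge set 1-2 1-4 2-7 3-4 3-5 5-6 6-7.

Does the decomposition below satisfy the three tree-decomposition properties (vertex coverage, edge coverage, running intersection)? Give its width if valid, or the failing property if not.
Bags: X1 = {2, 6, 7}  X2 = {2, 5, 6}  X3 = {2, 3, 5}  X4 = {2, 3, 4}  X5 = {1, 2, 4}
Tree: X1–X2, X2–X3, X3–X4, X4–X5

Yes; width 2.

Checking the three conditions: (i) the bags cover all of {1, 2, 3, 4, 5, 6, 7}; (ii) for each edge, some bag contains both endpoints; (iii) the bags containing any fixed vertex form a subtree. All hold, so the decomposition is valid with width 3 − 1 = 2.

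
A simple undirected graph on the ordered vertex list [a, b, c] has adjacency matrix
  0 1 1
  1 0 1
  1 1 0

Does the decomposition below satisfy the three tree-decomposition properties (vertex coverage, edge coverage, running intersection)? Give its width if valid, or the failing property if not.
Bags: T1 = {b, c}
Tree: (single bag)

No — vertex a appears in no bag.

A tree decomposition must satisfy three properties: every vertex lies in some bag; for every edge, both endpoints lie together in some bag; and for every vertex, the bags containing it form a connected subtree. Here vertex a appears in no bag, so the decomposition is invalid.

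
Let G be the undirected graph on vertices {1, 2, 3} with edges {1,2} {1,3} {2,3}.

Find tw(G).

A width-2 tree decomposition is:
Bags: B1 = {1, 2, 3}
Tree: (single bag)
A single bag containing all 3 vertices is trivially a valid decomposition of width 2. For the lower bound, the 3 vertices {1, 2, 3} are pairwise adjacent, and any tree decomposition puts a clique entirely inside one bag — forcing width ≥ 2. Therefore the treewidth is 2.

2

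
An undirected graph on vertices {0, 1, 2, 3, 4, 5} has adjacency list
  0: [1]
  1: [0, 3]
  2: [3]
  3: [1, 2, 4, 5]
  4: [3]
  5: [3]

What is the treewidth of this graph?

A width-1 tree decomposition is:
Bags: B1 = {3, 5}  B2 = {2, 3}  B3 = {3, 4}  B4 = {1, 3}  B5 = {0, 1}
Tree: B1–B2, B1–B3, B3–B4, B4–B5
The largest bag has 2 vertices, giving width 1; this decomposition certifies tw(G) ≤ 1. Any graph with an edge has treewidth ≥ 1, and G has the edge 3–5. Therefore the treewidth is 1.

1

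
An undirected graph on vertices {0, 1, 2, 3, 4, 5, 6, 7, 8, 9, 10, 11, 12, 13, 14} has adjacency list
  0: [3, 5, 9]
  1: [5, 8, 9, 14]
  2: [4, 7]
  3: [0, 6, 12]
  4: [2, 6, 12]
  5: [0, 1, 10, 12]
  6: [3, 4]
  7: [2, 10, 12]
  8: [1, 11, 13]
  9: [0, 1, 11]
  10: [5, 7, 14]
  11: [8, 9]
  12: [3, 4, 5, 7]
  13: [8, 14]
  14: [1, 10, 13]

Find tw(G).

A width-3 tree decomposition is:
Bags: B1 = {2, 4, 6, 7}  B2 = {4, 6, 7, 12}  B3 = {3, 6, 7, 12}  B4 = {3, 7, 10, 12}  B5 = {3, 5, 10, 12}  B6 = {0, 3, 5, 10}  B7 = {0, 5, 10, 14}  B8 = {0, 1, 5, 14}  B9 = {0, 1, 9, 14}  B10 = {1, 9, 13, 14}  B11 = {1, 8, 9, 13}  B12 = {8, 9, 11, 13}
Tree: B1–B2, B2–B3, B3–B4, B4–B5, B5–B6, B6–B7, B7–B8, B8–B9, B9–B10, B10–B11, B11–B12
The largest bag has 4 vertices, giving width 3; this decomposition certifies tw(G) ≤ 3. For the lower bound: the 4 vertex sets {2,4,6}, {7}, {12}, {0,3,5,10} are disjoint, each induces a connected subgraph, and every pair is joined by at least one edge of G. Contracting each set to a single vertex therefore yields K_{4} as a minor, and since treewidth is minor-monotone, tw(G) ≥ tw(K_{4}) = 3. The upper and lower bounds meet at 3, so that is the treewidth.

3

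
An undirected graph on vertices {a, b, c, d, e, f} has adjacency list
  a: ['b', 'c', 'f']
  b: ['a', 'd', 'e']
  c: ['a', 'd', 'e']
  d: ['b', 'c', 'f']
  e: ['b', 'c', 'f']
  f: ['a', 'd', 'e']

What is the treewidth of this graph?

A width-3 tree decomposition is:
Bags: B1 = {a, c, d, e}  B2 = {a, b, d, e}  B3 = {a, d, e, f}
Tree: B1–B2, B2–B3
The largest bag has 4 vertices, giving width 3; this decomposition certifies tw(G) ≤ 3. For the lower bound: the 4 vertex sets {c,d}, {a,b}, {e}, {f} are disjoint, each induces a connected subgraph, and every pair is joined by at least one edge of G. Contracting each set to a single vertex therefore yields K_{4} as a minor, and since treewidth is minor-monotone, tw(G) ≥ tw(K_{4}) = 3. Hence tw(G) = 3 exactly.

3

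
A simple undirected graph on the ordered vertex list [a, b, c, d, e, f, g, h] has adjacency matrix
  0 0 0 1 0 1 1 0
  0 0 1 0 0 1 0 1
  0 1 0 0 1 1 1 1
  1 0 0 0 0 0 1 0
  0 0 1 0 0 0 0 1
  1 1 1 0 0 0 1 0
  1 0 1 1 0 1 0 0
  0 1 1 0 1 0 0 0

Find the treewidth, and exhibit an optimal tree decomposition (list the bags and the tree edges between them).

Treewidth 2.
Bags: B1 = {c, f, g}  B2 = {a, f, g}  B3 = {b, c, f}  B4 = {b, c, h}  B5 = {c, e, h}  B6 = {a, d, g}
Tree: B1–B2, B1–B3, B3–B4, B4–B5, B2–B6

Each bag holds 3 vertices, so the decomposition has width 2, which upper-bounds the treewidth. On the other hand G contains the 3-clique {a, d, g}. A clique must lie in a single bag of any decomposition, so no decomposition can have width below 2. The upper and lower bounds meet at 2, so that is the treewidth.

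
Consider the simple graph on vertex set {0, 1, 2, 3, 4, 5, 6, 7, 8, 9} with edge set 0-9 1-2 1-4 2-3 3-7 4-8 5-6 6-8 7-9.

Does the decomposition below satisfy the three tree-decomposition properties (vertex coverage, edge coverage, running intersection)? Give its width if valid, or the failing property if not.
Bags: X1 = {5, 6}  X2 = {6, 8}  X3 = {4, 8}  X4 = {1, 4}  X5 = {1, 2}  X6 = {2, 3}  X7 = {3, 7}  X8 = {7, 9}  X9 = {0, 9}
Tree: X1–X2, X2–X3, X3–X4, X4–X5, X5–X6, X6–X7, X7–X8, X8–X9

Checking the three conditions: (i) the bags cover all of {0, 1, 2, 3, 4, 5, 6, 7, 8, 9}; (ii) for each edge, some bag contains both endpoints; (iii) the bags containing any fixed vertex form a subtree. All hold, so the decomposition is valid with width 2 − 1 = 1.

Yes; width 1.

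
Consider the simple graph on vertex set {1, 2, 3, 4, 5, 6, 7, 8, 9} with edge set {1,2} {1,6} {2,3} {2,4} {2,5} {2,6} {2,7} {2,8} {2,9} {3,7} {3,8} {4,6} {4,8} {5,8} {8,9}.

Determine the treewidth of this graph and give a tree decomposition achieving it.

Treewidth 2.
One such decomposition:
Bags: B1 = {2, 8, 9}  B2 = {2, 5, 8}  B3 = {2, 3, 8}  B4 = {2, 3, 7}  B5 = {2, 4, 8}  B6 = {2, 4, 6}  B7 = {1, 2, 6}
Tree: B1–B2, B2–B3, B3–B4, B3–B5, B5–B6, B6–B7

The largest bag has 3 vertices, giving width 2; this decomposition certifies tw(G) ≤ 2. On the other hand G contains the 3-clique {2, 8, 9}. A clique must lie in a single bag of any decomposition, so no decomposition can have width below 2. Hence tw(G) = 2 exactly.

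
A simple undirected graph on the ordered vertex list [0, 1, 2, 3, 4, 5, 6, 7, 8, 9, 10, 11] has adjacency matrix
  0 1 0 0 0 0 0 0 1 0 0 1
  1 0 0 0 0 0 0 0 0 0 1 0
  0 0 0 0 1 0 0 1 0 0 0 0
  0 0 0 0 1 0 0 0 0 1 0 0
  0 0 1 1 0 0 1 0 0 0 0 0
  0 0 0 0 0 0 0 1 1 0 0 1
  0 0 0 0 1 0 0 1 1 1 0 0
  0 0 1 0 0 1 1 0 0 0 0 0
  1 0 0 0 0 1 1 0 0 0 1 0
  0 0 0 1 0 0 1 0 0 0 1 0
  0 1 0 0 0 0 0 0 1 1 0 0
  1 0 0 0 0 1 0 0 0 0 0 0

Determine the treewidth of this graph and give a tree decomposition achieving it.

The largest bag has 4 vertices, giving width 3; this decomposition certifies tw(G) ≤ 3. For the lower bound: the 4 vertex sets {2,3,4}, {9}, {6}, {5,7,8,10} are disjoint, each induces a connected subgraph, and every pair is joined by at least one edge of G. Contracting each set to a single vertex therefore yields K_{4} as a minor, and since treewidth is minor-monotone, tw(G) ≥ tw(K_{4}) = 3. Hence tw(G) = 3 exactly.

Treewidth 3.
One such decomposition:
Bags: B1 = {2, 3, 4, 9}  B2 = {2, 4, 6, 9}  B3 = {2, 6, 7, 9}  B4 = {6, 7, 9, 10}  B5 = {6, 7, 8, 10}  B6 = {5, 7, 8, 10}  B7 = {1, 5, 8, 10}  B8 = {0, 1, 5, 8}  B9 = {0, 1, 5, 11}
Tree: B1–B2, B2–B3, B3–B4, B4–B5, B5–B6, B6–B7, B7–B8, B8–B9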